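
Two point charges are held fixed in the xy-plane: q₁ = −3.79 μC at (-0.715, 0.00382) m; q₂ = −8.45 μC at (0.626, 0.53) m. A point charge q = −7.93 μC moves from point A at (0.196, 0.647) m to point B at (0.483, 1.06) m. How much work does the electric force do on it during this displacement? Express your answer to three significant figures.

0.328 J

The work done by the electric force is W_field = −ΔU = −q(V_B − V_A) = q(V_A − V_B).
At A: distances to the source charges are 1.12 m, 0.446 m; V_A = Σ kqᵢ/rᵢ = -2.01×10⁵ V.
At B: distances to the source charges are 1.60 m, 0.549 m; V_B = Σ kqᵢ/rᵢ = -1.60×10⁵ V.
ΔV = V_B − V_A = 4.13×10⁴ V.
W_field = −qΔV = −(-7.93×10⁻⁶ C)(4.13×10⁴ V) = 0.328 J.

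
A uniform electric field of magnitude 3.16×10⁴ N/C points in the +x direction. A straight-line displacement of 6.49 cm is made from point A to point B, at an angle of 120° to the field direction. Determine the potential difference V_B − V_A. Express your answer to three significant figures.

1030 V

Only the component of displacement along E changes the potential: ΔV = −E·d·cosθ.
ΔV = −(3.16×10⁴ V/m)(0.0649 m)cos120° = 1030 V.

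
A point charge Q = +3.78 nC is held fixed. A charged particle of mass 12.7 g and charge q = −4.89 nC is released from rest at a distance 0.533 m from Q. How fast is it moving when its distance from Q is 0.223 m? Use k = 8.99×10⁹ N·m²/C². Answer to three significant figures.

Only the electrostatic force acts, so mechanical energy is conserved: ½mv² = U₁ − U₂ = kQq(1/r₁ − 1/r₂).
U₁ − U₂ = (8.99×10⁹ N·m²/C²)(3.78×10⁻⁹ C)(-4.89×10⁻⁹ C)(1/0.533 − 1/0.223) = 4.33×10⁻⁷ J.
v = √(2·4.33×10⁻⁷/0.0127) = 8.26×10⁻³ m/s.

8.26×10⁻³ m/s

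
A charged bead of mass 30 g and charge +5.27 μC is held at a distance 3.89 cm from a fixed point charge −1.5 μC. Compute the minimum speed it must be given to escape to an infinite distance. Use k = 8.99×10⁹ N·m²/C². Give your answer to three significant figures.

To just escape, total mechanical energy must reach zero at infinity: ½mv²_min + U = 0, so ½mv²_min = −U = |kQq|/r.
|U| = |kQq|/r = (8.99×10⁹ N·m²/C²)(1.50×10⁻⁶)(5.27×10⁻⁶)/(0.0389) = 1.83 J.
v_min = √(2|U|/m) = √(2·1.83/0.0300) = 11.0 m/s.

11.0 m/s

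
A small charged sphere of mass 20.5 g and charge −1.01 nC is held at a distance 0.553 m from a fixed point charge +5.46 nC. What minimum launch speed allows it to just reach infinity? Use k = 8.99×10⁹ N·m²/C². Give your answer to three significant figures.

To just escape, total mechanical energy must reach zero at infinity: ½mv²_min + U = 0, so ½mv²_min = −U = |kQq|/r.
|U| = |kQq|/r = (8.99×10⁹ N·m²/C²)(5.46×10⁻⁹)(1.01×10⁻⁹)/(0.553) = 8.96×10⁻⁸ J.
v_min = √(2|U|/m) = √(2·8.96×10⁻⁸/0.0205) = 2.96×10⁻³ m/s.

2.96×10⁻³ m/s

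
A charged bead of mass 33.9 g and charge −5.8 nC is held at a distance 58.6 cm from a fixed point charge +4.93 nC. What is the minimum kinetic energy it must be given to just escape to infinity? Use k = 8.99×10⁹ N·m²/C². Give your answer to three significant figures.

4.39×10⁻⁷ J

To just escape, total mechanical energy must reach zero at infinity: ½mv²_min + U = 0, so ½mv²_min = −U = |kQq|/r.
|U| = |kQq|/r = (8.99×10⁹ N·m²/C²)(4.93×10⁻⁹)(5.80×10⁻⁹)/(0.586) = 4.39×10⁻⁷ J.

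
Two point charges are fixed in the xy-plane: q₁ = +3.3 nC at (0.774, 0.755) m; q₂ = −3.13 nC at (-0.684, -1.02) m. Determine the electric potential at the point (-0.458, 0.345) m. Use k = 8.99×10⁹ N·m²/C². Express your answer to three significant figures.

The total potential is the scalar sum of each charge's contribution, V = Σ kqᵢ/rᵢ.
Distances from the field point to each charge: r₁ = 1.30 m, r₂ = 1.38 m.
V = k[(3.30×10⁻⁹)/(1.30) + (-3.13×10⁻⁹)/(1.38)] = 2.51 V.

2.51 V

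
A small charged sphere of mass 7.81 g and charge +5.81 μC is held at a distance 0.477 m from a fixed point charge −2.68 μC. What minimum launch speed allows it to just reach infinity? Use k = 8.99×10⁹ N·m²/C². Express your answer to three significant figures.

8.67 m/s

To just escape, total mechanical energy must reach zero at infinity: ½mv²_min + U = 0, so ½mv²_min = −U = |kQq|/r.
|U| = |kQq|/r = (8.99×10⁹ N·m²/C²)(2.68×10⁻⁶)(5.81×10⁻⁶)/(0.477) = 0.293 J.
v_min = √(2|U|/m) = √(2·0.293/7.81×10⁻³) = 8.67 m/s.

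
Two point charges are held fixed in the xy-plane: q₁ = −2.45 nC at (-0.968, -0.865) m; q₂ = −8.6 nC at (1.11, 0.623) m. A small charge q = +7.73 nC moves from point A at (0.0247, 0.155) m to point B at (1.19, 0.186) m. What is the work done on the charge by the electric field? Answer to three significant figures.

7.91×10⁻⁷ J

The work done by the electric force is W_field = −ΔU = −q(V_B − V_A) = q(V_A − V_B).
At A: distances to the source charges are 1.42 m, 1.18 m; V_A = Σ kqᵢ/rᵢ = -80.9 V.
At B: distances to the source charges are 2.40 m, 0.444 m; V_B = Σ kqᵢ/rᵢ = -183 V.
ΔV = V_B − V_A = -102 V.
W_field = −qΔV = −(7.73×10⁻⁹ C)(-102 V) = 7.91×10⁻⁷ J.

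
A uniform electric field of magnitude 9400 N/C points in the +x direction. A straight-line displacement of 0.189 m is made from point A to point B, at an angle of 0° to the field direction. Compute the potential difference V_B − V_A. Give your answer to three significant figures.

-1780 V

Only the component of displacement along E changes the potential: ΔV = −E·d·cosθ.
ΔV = −(9400 V/m)(0.189 m)cos0° = -1780 V.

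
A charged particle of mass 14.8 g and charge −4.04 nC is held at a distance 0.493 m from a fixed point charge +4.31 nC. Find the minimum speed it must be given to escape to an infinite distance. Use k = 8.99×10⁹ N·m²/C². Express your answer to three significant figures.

6.55×10⁻³ m/s

To just escape, total mechanical energy must reach zero at infinity: ½mv²_min + U = 0, so ½mv²_min = −U = |kQq|/r.
|U| = |kQq|/r = (8.99×10⁹ N·m²/C²)(4.31×10⁻⁹)(4.04×10⁻⁹)/(0.493) = 3.18×10⁻⁷ J.
v_min = √(2|U|/m) = √(2·3.18×10⁻⁷/0.0148) = 6.55×10⁻³ m/s.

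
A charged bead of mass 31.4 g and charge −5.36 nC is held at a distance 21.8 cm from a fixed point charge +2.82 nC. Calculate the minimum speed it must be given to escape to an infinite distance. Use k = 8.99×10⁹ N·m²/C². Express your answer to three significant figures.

6.30×10⁻³ m/s

To just escape, total mechanical energy must reach zero at infinity: ½mv²_min + U = 0, so ½mv²_min = −U = |kQq|/r.
|U| = |kQq|/r = (8.99×10⁹ N·m²/C²)(2.82×10⁻⁹)(5.36×10⁻⁹)/(0.218) = 6.23×10⁻⁷ J.
v_min = √(2|U|/m) = √(2·6.23×10⁻⁷/0.0314) = 6.30×10⁻³ m/s.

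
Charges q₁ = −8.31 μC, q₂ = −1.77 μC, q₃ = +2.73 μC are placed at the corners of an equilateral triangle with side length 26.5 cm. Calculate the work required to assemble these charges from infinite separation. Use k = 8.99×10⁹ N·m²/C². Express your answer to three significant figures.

-0.435 J

The work to assemble the configuration equals its total potential energy, U = Σ kqᵢqⱼ/rᵢⱼ over all pairs.
All three pair separations equal the side length, 0.265 m.
U = (0.499) + (-0.770) + (-0.164) = -0.435 J.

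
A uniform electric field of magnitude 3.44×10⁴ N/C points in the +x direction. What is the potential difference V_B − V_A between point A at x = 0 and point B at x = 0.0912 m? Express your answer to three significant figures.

-3140 V

In a uniform field, potential decreases in the direction of E: V_B − V_A = −E·Δx.
V_B − V_A = −(3.44×10⁴ V/m)(0.0912 m) = -3140 V.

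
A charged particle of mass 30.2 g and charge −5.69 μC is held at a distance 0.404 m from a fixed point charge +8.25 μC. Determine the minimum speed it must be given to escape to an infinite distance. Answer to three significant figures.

8.32 m/s

To just escape, total mechanical energy must reach zero at infinity: ½mv²_min + U = 0, so ½mv²_min = −U = |kQq|/r.
|U| = |kQq|/r = (8.99×10⁹ N·m²/C²)(8.25×10⁻⁶)(5.69×10⁻⁶)/(0.404) = 1.04 J.
v_min = √(2|U|/m) = √(2·1.04/0.0302) = 8.32 m/s.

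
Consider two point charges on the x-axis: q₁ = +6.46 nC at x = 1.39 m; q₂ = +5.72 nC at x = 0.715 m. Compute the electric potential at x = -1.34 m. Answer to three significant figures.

46.3 V

Electric potential is a scalar, so the contributions from each charge add algebraically: V = Σ kqᵢ/rᵢ.
Distances from the field point to each charge: r₁ = 2.73 m, r₂ = 2.06 m.
V = k[(6.46×10⁻⁹)/(2.73) + (5.72×10⁻⁹)/(2.06)] = 46.3 V.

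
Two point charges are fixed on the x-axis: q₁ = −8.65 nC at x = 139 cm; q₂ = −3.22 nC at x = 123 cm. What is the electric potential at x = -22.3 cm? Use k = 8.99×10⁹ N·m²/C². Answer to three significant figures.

Electric potential is a scalar, so the contributions from each charge add algebraically: V = Σ kqᵢ/rᵢ.
Distances from the field point to each charge: r₁ = 1.61 m, r₂ = 1.45 m.
V = k[(-8.65×10⁻⁹)/(1.61) + (-3.22×10⁻⁹)/(1.45)] = -68.1 V.

-68.1 V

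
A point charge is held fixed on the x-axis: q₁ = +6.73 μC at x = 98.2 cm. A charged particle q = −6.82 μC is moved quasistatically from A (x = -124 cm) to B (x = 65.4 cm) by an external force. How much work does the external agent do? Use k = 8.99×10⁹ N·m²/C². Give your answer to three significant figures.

For quasistatic motion the external work equals the change in potential energy: W_ext = qΔV = q(V_B − V_A).
At A: distance to the source charge is 2.22 m; V_A = kq₁/r = 2.72×10⁴ V.
At B: distance to the source charge is 0.328 m; V_B = kq₁/r = 1.84×10⁵ V.
ΔV = V_B − V_A = 1.57×10⁵ V.
W_ext = qΔV = (-6.82×10⁻⁶ C)(1.57×10⁵ V) = -1.07 J.

-1.07 J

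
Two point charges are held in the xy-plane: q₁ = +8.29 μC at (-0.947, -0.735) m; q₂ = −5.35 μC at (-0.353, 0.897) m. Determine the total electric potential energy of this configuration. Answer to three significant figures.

The work to assemble the configuration equals its total potential energy, U = Σ kqᵢqⱼ/rᵢⱼ over all pairs.
Pair separations: r₁₂ = 1.74 m.
U = (-0.230) = -0.230 J.

-0.230 J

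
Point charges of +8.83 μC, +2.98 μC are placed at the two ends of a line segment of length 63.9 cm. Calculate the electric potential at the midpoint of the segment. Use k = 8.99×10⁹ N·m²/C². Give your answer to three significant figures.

3.32×10⁵ V

Electric potential is a scalar, so the contributions from each charge add algebraically: V = Σ kqᵢ/rᵢ.
Each charge is 0.320 m from the midpoint.
V = k[(8.83×10⁻⁶)/(0.320) + (2.98×10⁻⁶)/(0.320)] = 3.32×10⁵ V.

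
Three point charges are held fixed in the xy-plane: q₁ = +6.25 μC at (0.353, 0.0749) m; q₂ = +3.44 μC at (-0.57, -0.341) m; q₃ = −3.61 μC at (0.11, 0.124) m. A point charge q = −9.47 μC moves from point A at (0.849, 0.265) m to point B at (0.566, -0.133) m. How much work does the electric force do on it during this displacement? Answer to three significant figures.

The work done by the electric force is W_field = −ΔU = −q(V_B − V_A) = q(V_A − V_B).
At A: distances to the source charges are 0.531 m, 1.54 m, 0.752 m; V_A = Σ kqᵢ/rᵢ = 8.27×10⁴ V.
At B: distances to the source charges are 0.298 m, 1.15 m, 0.523 m; V_B = Σ kqᵢ/rᵢ = 1.54×10⁵ V.
ΔV = V_B − V_A = 7.09×10⁴ V.
W_field = −qΔV = −(-9.47×10⁻⁶ C)(7.09×10⁴ V) = 0.671 J.

0.671 J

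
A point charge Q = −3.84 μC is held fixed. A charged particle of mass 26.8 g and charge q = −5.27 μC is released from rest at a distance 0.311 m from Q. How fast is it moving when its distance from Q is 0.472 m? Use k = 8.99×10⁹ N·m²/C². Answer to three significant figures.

3.86 m/s

Only the electrostatic force acts, so mechanical energy is conserved: ½mv² = U₁ − U₂ = kQq(1/r₁ − 1/r₂).
U₁ − U₂ = (8.99×10⁹ N·m²/C²)(-3.84×10⁻⁶ C)(-5.27×10⁻⁶ C)(1/0.311 − 1/0.472) = 0.200 J.
v = √(2·0.200/0.0268) = 3.86 m/s.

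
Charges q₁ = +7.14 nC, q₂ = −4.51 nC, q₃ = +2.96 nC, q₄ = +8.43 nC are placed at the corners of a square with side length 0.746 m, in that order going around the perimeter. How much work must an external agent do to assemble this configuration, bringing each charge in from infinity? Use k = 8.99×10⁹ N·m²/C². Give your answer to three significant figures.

The assembly work is the sum of pairwise potential energies, U = Σ_{i<j} kqᵢqⱼ/rᵢⱼ.
The four side pairs have separation 0.746 m and the two diagonal pairs 1.06 m.
Summing all 6 pair terms gives U = 3.33×10⁻⁷ J.

3.33×10⁻⁷ J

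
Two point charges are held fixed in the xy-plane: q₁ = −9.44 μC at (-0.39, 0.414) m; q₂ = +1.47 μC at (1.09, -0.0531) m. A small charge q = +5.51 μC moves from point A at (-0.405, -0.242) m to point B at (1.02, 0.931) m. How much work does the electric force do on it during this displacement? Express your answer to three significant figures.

-0.427 J

The work done by the electric force is W_field = −ΔU = −q(V_B − V_A) = q(V_A − V_B).
At A: distances to the source charges are 0.656 m, 1.51 m; V_A = Σ kqᵢ/rᵢ = -1.21×10⁵ V.
At B: distances to the source charges are 1.50 m, 0.987 m; V_B = Σ kqᵢ/rᵢ = -4.31×10⁴ V.
ΔV = V_B − V_A = 7.75×10⁴ V.
W_field = −qΔV = −(5.51×10⁻⁶ C)(7.75×10⁴ V) = -0.427 J.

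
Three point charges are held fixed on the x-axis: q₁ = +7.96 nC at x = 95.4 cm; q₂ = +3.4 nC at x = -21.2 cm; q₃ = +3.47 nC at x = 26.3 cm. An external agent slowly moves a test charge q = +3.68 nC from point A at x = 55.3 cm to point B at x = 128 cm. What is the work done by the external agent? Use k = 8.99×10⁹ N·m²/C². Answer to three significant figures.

For quasistatic motion the external work equals the change in potential energy: W_ext = qΔV = q(V_B − V_A).
At A: distances to the source charges are 0.401 m, 0.765 m, 0.290 m; V_A = Σ kqᵢ/rᵢ = 326 V.
At B: distances to the source charges are 0.326 m, 1.49 m, 1.02 m; V_B = Σ kqᵢ/rᵢ = 271 V.
ΔV = V_B − V_A = -55.3 V.
W_ext = qΔV = (3.68×10⁻⁹ C)(-55.3 V) = -2.04×10⁻⁷ J.

-2.04×10⁻⁷ J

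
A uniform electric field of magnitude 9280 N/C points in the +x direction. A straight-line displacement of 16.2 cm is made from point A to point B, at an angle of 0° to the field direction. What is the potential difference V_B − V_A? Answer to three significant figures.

Only the component of displacement along E changes the potential: ΔV = −E·d·cosθ.
ΔV = −(9280 V/m)(0.162 m)cos0° = -1500 V.

-1500 V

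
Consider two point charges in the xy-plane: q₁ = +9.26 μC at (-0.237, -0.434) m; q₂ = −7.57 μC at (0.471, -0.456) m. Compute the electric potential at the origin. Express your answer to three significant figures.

Electric potential is a scalar, so the contributions from each charge add algebraically: V = Σ kqᵢ/rᵢ.
Distances from the field point to each charge: r₁ = 0.494 m, r₂ = 0.656 m.
V = k[(9.26×10⁻⁶)/(0.494) + (-7.57×10⁻⁶)/(0.656)] = 6.45×10⁴ V.

6.45×10⁴ V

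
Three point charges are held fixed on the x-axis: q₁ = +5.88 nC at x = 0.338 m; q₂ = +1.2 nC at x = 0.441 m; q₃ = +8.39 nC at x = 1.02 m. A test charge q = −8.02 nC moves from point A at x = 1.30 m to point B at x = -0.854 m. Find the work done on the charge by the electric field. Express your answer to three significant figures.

The work done by the electric force is W_field = −ΔU = −q(V_B − V_A) = q(V_A − V_B).
At A: distances to the source charges are 0.962 m, 0.859 m, 0.280 m; V_A = Σ kqᵢ/rᵢ = 337 V.
At B: distances to the source charges are 1.19 m, 1.29 m, 1.87 m; V_B = Σ kqᵢ/rᵢ = 92.9 V.
ΔV = V_B − V_A = -244 V.
W_field = −qΔV = −(-8.02×10⁻⁹ C)(-244 V) = -1.96×10⁻⁶ J.

-1.96×10⁻⁶ J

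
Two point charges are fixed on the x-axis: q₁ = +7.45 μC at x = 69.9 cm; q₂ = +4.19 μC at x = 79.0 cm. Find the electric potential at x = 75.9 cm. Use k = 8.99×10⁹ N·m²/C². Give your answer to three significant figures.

The total potential is the scalar sum of each charge's contribution, V = Σ kqᵢ/rᵢ.
Distances from the field point to each charge: r₁ = 0.0600 m, r₂ = 0.0310 m.
V = k[(7.45×10⁻⁶)/(0.0600) + (4.19×10⁻⁶)/(0.0310)] = 2.33×10⁶ V.

2.33×10⁶ V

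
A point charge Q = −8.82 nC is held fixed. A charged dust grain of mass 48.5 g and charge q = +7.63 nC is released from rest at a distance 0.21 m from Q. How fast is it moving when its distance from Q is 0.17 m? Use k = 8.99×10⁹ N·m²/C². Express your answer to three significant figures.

Only the electrostatic force acts, so mechanical energy is conserved: ½mv² = U₁ − U₂ = kQq(1/r₁ − 1/r₂).
U₁ − U₂ = (8.99×10⁹ N·m²/C²)(-8.82×10⁻⁹ C)(7.63×10⁻⁹ C)(1/0.210 − 1/0.170) = 6.78×10⁻⁷ J.
v = √(2·6.78×10⁻⁷/0.0485) = 5.29×10⁻³ m/s.

5.29×10⁻³ m/s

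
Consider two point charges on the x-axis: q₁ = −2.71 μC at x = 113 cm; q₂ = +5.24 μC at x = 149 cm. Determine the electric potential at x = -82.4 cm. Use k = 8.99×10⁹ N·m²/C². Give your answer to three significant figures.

7890 V

The total potential is the scalar sum of each charge's contribution, V = Σ kqᵢ/rᵢ.
Distances from the field point to each charge: r₁ = 1.95 m, r₂ = 2.31 m.
V = k[(-2.71×10⁻⁶)/(1.95) + (5.24×10⁻⁶)/(2.31)] = 7890 V.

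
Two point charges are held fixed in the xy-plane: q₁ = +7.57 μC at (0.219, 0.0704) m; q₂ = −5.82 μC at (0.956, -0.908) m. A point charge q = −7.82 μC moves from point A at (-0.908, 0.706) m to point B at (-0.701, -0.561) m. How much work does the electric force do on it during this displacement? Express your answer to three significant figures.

-0.0101 J

The work done by the electric force is W_field = −ΔU = −q(V_B − V_A) = q(V_A − V_B).
At A: distances to the source charges are 1.29 m, 2.47 m; V_A = Σ kqᵢ/rᵢ = 3.14×10⁴ V.
At B: distances to the source charges are 1.12 m, 1.69 m; V_B = Σ kqᵢ/rᵢ = 3.01×10⁴ V.
ΔV = V_B − V_A = -1290 V.
W_field = −qΔV = −(-7.82×10⁻⁶ C)(-1290 V) = -0.0101 J.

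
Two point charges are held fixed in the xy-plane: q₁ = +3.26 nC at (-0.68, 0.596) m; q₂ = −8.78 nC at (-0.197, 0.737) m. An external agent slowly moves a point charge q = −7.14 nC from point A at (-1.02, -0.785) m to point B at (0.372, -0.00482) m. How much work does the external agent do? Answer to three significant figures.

2.52×10⁻⁷ J

For quasistatic motion the external work equals the change in potential energy: W_ext = qΔV = q(V_B − V_A).
At A: distances to the source charges are 1.42 m, 1.73 m; V_A = Σ kqᵢ/rᵢ = -25.0 V.
At B: distances to the source charges are 1.21 m, 0.935 m; V_B = Σ kqᵢ/rᵢ = -60.2 V.
ΔV = V_B − V_A = -35.2 V.
W_ext = qΔV = (-7.14×10⁻⁹ C)(-35.2 V) = 2.52×10⁻⁷ J.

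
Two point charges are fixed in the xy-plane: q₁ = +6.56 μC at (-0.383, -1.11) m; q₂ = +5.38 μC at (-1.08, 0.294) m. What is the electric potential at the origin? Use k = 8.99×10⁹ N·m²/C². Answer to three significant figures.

Electric potential is a scalar, so the contributions from each charge add algebraically: V = Σ kqᵢ/rᵢ.
Distances from the field point to each charge: r₁ = 1.17 m, r₂ = 1.12 m.
V = k[(6.56×10⁻⁶)/(1.17) + (5.38×10⁻⁶)/(1.12)] = 9.34×10⁴ V.

9.34×10⁴ V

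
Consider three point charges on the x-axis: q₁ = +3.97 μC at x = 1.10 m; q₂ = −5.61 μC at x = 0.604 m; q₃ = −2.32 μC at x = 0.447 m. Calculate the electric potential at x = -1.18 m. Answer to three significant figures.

Electric potential is a scalar, so the contributions from each charge add algebraically: V = Σ kqᵢ/rᵢ.
Distances from the field point to each charge: r₁ = 2.28 m, r₂ = 1.78 m, r₃ = 1.63 m.
V = k[(3.97×10⁻⁶)/(2.28) + (-5.61×10⁻⁶)/(1.78) + (-2.32×10⁻⁶)/(1.63)] = -2.54×10⁴ V.

-2.54×10⁴ V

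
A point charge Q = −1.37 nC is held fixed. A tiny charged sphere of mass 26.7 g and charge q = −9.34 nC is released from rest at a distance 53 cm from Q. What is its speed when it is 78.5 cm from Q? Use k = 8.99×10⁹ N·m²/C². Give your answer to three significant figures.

Only the electrostatic force acts, so mechanical energy is conserved: ½mv² = U₁ − U₂ = kQq(1/r₁ − 1/r₂).
U₁ − U₂ = (8.99×10⁹ N·m²/C²)(-1.37×10⁻⁹ C)(-9.34×10⁻⁹ C)(1/0.530 − 1/0.785) = 7.05×10⁻⁸ J.
v = √(2·7.05×10⁻⁸/0.0267) = 2.30×10⁻³ m/s.

2.30×10⁻³ m/s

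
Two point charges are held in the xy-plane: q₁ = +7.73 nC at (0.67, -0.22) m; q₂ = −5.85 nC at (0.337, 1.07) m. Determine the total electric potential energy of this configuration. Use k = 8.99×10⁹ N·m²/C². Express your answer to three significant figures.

-3.05×10⁻⁷ J

The assembly work is the sum of pairwise potential energies, U = Σ_{i<j} kqᵢqⱼ/rᵢⱼ.
Pair separations: r₁₂ = 1.33 m.
U = (-3.05×10⁻⁷) = -3.05×10⁻⁷ J.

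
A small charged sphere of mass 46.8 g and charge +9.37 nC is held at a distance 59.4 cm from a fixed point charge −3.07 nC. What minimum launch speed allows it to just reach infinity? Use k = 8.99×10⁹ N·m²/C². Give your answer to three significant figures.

4.31×10⁻³ m/s

To just escape, total mechanical energy must reach zero at infinity: ½mv²_min + U = 0, so ½mv²_min = −U = |kQq|/r.
|U| = |kQq|/r = (8.99×10⁹ N·m²/C²)(3.07×10⁻⁹)(9.37×10⁻⁹)/(0.594) = 4.35×10⁻⁷ J.
v_min = √(2|U|/m) = √(2·4.35×10⁻⁷/0.0468) = 4.31×10⁻³ m/s.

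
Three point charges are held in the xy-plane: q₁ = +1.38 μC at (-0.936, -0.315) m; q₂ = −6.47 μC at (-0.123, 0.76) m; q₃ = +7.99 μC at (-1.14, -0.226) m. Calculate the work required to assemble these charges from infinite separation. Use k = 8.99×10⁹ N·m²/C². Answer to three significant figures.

The work to assemble the configuration equals its total potential energy, U = Σ kqᵢqⱼ/rᵢⱼ over all pairs.
Pair separations: r₁₂ = 1.35 m, r₁₃ = 0.223 m, r₂₃ = 1.42 m.
U = (-0.0596) + (0.445) + (-0.328) = 0.0577 J.

0.0577 J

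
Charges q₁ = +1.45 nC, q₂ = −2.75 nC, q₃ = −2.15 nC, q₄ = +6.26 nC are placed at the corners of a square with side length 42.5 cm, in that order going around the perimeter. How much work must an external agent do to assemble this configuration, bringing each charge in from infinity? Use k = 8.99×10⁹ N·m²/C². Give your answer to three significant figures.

-3.56×10⁻⁷ J

The assembly work is the sum of pairwise potential energies, U = Σ_{i<j} kqᵢqⱼ/rᵢⱼ.
The four side pairs have separation 0.425 m and the two diagonal pairs 0.601 m.
Summing all 6 pair terms gives U = -3.56×10⁻⁷ J.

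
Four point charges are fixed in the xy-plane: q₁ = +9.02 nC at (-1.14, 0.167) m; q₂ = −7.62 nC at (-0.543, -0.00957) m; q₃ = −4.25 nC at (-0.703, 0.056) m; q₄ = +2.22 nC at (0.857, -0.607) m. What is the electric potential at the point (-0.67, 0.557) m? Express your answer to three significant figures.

The total potential is the scalar sum of each charge's contribution, V = Σ kqᵢ/rᵢ.
Distances from the field point to each charge: r₁ = 0.611 m, r₂ = 0.581 m, r₃ = 0.502 m, r₄ = 1.92 m.
V = k[(9.02×10⁻⁹)/(0.611) + (-7.62×10⁻⁹)/(0.581) + (-4.25×10⁻⁹)/(0.502) + (2.22×10⁻⁹)/(1.92)] = -50.9 V.

-50.9 V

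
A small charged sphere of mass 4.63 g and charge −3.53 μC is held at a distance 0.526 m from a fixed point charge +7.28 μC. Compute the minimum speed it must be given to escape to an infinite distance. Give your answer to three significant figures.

To just escape, total mechanical energy must reach zero at infinity: ½mv²_min + U = 0, so ½mv²_min = −U = |kQq|/r.
|U| = |kQq|/r = (8.99×10⁹ N·m²/C²)(7.28×10⁻⁶)(3.53×10⁻⁶)/(0.526) = 0.439 J.
v_min = √(2|U|/m) = √(2·0.439/4.63×10⁻³) = 13.8 m/s.

13.8 m/s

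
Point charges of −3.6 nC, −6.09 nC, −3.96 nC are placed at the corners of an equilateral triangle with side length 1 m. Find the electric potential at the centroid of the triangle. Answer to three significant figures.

Electric potential is a scalar, so the contributions from each charge add algebraically: V = Σ kqᵢ/rᵢ.
The distance from each vertex to the centroid is a/√3 = 0.577 m.
V = k[(-3.60×10⁻⁹)/(0.577) + (-6.09×10⁻⁹)/(0.577) + (-3.96×10⁻⁹)/(0.577)] = -213 V.

-213 V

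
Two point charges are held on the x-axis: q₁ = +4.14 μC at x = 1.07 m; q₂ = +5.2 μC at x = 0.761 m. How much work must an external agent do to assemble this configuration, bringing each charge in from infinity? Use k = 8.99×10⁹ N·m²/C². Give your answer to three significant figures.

0.626 J

The assembly work is the sum of pairwise potential energies, U = Σ_{i<j} kqᵢqⱼ/rᵢⱼ.
Pair separations: r₁₂ = 0.309 m.
U = (0.626) = 0.626 J.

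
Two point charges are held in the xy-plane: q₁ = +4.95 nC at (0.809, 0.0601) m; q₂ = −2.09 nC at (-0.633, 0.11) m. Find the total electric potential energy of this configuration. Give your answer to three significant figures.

-6.45×10⁻⁸ J

The assembly work is the sum of pairwise potential energies, U = Σ_{i<j} kqᵢqⱼ/rᵢⱼ.
Pair separations: r₁₂ = 1.44 m.
U = (-6.45×10⁻⁸) = -6.45×10⁻⁸ J.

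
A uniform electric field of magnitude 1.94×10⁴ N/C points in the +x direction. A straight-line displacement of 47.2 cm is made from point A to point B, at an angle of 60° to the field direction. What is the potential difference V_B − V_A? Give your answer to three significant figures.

-4580 V

Only the component of displacement along E changes the potential: ΔV = −E·d·cosθ.
ΔV = −(1.94×10⁴ V/m)(0.472 m)cos60° = -4580 V.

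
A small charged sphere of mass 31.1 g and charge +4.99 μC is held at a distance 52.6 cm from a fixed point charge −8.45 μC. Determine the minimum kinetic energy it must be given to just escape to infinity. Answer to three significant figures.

To just escape, total mechanical energy must reach zero at infinity: ½mv²_min + U = 0, so ½mv²_min = −U = |kQq|/r.
|U| = |kQq|/r = (8.99×10⁹ N·m²/C²)(8.45×10⁻⁶)(4.99×10⁻⁶)/(0.526) = 0.721 J.

0.721 J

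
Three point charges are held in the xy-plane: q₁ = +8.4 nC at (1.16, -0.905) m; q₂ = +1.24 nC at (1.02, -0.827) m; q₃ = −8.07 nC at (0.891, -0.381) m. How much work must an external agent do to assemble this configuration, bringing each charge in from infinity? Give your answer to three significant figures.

The assembly work is the sum of pairwise potential energies, U = Σ_{i<j} kqᵢqⱼ/rᵢⱼ.
Pair separations: r₁₂ = 0.160 m, r₁₃ = 0.589 m, r₂₃ = 0.464 m.
U = (5.84×10⁻⁷) + (-1.03×10⁻⁶) + (-1.94×10⁻⁷) = -6.44×10⁻⁷ J.

-6.44×10⁻⁷ J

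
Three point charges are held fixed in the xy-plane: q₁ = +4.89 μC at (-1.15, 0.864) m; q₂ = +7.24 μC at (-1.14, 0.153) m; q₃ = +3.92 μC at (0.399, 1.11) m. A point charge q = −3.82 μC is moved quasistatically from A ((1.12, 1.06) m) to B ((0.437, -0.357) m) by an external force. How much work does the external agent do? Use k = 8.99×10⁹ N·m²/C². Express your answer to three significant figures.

For quasistatic motion the external work equals the change in potential energy: W_ext = qΔV = q(V_B − V_A).
At A: distances to the source charges are 2.28 m, 2.44 m, 0.723 m; V_A = Σ kqᵢ/rᵢ = 9.48×10⁴ V.
At B: distances to the source charges are 2.00 m, 1.66 m, 1.47 m; V_B = Σ kqᵢ/rᵢ = 8.52×10⁴ V.
ΔV = V_B − V_A = -9540 V.
W_ext = qΔV = (-3.82×10⁻⁶ C)(-9540 V) = 0.0365 J.

0.0365 J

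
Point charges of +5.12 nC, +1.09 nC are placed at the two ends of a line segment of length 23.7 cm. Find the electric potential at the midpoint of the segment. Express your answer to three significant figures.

The total potential is the scalar sum of each charge's contribution, V = Σ kqᵢ/rᵢ.
Each charge is 0.118 m from the midpoint.
V = k[(5.12×10⁻⁹)/(0.118) + (1.09×10⁻⁹)/(0.118)] = 471 V.

471 V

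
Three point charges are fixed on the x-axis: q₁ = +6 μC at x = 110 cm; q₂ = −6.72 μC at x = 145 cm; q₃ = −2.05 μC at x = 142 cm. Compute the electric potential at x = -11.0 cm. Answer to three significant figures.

-6190 V

Electric potential is a scalar, so the contributions from each charge add algebraically: V = Σ kqᵢ/rᵢ.
Distances from the field point to each charge: r₁ = 1.21 m, r₂ = 1.56 m, r₃ = 1.53 m.
V = k[(6.00×10⁻⁶)/(1.21) + (-6.72×10⁻⁶)/(1.56) + (-2.05×10⁻⁶)/(1.53)] = -6190 V.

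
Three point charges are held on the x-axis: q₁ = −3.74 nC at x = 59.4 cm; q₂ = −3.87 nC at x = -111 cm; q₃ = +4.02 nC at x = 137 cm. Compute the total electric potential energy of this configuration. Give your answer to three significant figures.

The assembly work is the sum of pairwise potential energies, U = Σ_{i<j} kqᵢqⱼ/rᵢⱼ.
Pair separations: r₁₂ = 1.70 m, r₁₃ = 0.776 m, r₂₃ = 2.48 m.
U = (7.64×10⁻⁸) + (-1.74×10⁻⁷) + (-5.64×10⁻⁸) = -1.54×10⁻⁷ J.

-1.54×10⁻⁷ J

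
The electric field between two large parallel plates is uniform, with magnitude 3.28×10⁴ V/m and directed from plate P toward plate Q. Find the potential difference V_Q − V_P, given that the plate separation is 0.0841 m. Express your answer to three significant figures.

-2760 V

In a uniform field, potential decreases in the direction of E: ΔV = −E·d for a displacement d parallel to E.
Going from P to Q is a displacement of 0.0841 m along the field, so V_Q − V_P = −Ed = -2760 V.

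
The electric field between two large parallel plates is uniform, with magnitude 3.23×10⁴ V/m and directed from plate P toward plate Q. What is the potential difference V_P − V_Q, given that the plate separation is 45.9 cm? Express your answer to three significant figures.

In a uniform field, potential decreases in the direction of E: ΔV = −E·d for a displacement d parallel to E.
Going from Q to P is a displacement of 45.9 cm opposite to the field, so V_P − V_Q = +Ed = 1.48×10⁴ V.

1.48×10⁴ V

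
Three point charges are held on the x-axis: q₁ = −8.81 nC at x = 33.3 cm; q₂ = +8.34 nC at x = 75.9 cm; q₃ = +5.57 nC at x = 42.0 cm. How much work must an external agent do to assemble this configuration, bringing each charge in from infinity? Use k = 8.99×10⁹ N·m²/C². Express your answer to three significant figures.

-5.39×10⁻⁶ J

The assembly work is the sum of pairwise potential energies, U = Σ_{i<j} kqᵢqⱼ/rᵢⱼ.
Pair separations: r₁₂ = 0.426 m, r₁₃ = 0.0870 m, r₂₃ = 0.339 m.
U = (-1.55×10⁻⁶) + (-5.07×10⁻⁶) + (1.23×10⁻⁶) = -5.39×10⁻⁶ J.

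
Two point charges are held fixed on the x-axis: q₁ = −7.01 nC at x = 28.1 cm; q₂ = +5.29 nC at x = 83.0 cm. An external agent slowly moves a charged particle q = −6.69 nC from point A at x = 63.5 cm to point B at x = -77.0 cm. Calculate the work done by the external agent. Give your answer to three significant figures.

For quasistatic motion the external work equals the change in potential energy: W_ext = qΔV = q(V_B − V_A).
At A: distances to the source charges are 0.354 m, 0.195 m; V_A = Σ kqᵢ/rᵢ = 65.9 V.
At B: distances to the source charges are 1.05 m, 1.60 m; V_B = Σ kqᵢ/rᵢ = -30.2 V.
ΔV = V_B − V_A = -96.1 V.
W_ext = qΔV = (-6.69×10⁻⁹ C)(-96.1 V) = 6.43×10⁻⁷ J.

6.43×10⁻⁷ J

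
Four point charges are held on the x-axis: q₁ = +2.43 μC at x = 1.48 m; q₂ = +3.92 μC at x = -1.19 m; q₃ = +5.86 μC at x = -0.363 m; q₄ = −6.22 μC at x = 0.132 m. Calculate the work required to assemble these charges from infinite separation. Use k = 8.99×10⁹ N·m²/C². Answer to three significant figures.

-0.577 J

The assembly work is the sum of pairwise potential energies, U = Σ_{i<j} kqᵢqⱼ/rᵢⱼ.
Pair separations: r₁₂ = 2.67 m, r₁₃ = 1.84 m, r₁₄ = 1.35 m, r₂₃ = 0.827 m, r₂₄ = 1.32 m, r₃₄ = 0.495 m.
Summing all 6 pair terms gives U = -0.577 J.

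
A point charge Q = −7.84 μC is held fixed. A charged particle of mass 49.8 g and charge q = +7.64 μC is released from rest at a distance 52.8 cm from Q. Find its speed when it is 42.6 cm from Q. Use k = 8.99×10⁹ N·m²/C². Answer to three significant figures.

Only the electrostatic force acts, so mechanical energy is conserved: ½mv² = U₁ − U₂ = kQq(1/r₁ − 1/r₂).
U₁ − U₂ = (8.99×10⁹ N·m²/C²)(-7.84×10⁻⁶ C)(7.64×10⁻⁶ C)(1/0.528 − 1/0.426) = 0.244 J.
v = √(2·0.244/0.0498) = 3.13 m/s.

3.13 m/s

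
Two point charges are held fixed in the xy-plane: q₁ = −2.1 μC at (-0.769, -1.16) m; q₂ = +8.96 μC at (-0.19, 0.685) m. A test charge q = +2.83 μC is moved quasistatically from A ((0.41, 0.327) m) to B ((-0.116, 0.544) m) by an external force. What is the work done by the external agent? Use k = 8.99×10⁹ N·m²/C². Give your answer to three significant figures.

For quasistatic motion the external work equals the change in potential energy: W_ext = qΔV = q(V_B − V_A).
At A: distances to the source charges are 1.90 m, 0.699 m; V_A = Σ kqᵢ/rᵢ = 1.05×10⁵ V.
At B: distances to the source charges are 1.82 m, 0.159 m; V_B = Σ kqᵢ/rᵢ = 4.96×10⁵ V.
ΔV = V_B − V_A = 3.90×10⁵ V.
W_ext = qΔV = (2.83×10⁻⁶ C)(3.90×10⁵ V) = 1.10 J.

1.10 J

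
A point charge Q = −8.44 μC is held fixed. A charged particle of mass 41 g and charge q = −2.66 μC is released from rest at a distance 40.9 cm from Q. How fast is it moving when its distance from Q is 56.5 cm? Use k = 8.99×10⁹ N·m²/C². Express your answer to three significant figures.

Only the electrostatic force acts, so mechanical energy is conserved: ½mv² = U₁ − U₂ = kQq(1/r₁ − 1/r₂).
U₁ − U₂ = (8.99×10⁹ N·m²/C²)(-8.44×10⁻⁶ C)(-2.66×10⁻⁶ C)(1/0.409 − 1/0.565) = 0.136 J.
v = √(2·0.136/0.0410) = 2.58 m/s.

2.58 m/s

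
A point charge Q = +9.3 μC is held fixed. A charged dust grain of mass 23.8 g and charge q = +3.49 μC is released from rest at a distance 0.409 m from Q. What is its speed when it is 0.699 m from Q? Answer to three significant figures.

4.99 m/s

Only the electrostatic force acts, so mechanical energy is conserved: ½mv² = U₁ − U₂ = kQq(1/r₁ − 1/r₂).
U₁ − U₂ = (8.99×10⁹ N·m²/C²)(9.30×10⁻⁶ C)(3.49×10⁻⁶ C)(1/0.409 − 1/0.699) = 0.296 J.
v = √(2·0.296/0.0238) = 4.99 m/s.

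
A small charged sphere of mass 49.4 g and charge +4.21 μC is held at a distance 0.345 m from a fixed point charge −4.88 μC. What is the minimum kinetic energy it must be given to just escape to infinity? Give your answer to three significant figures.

To just escape, total mechanical energy must reach zero at infinity: ½mv²_min + U = 0, so ½mv²_min = −U = |kQq|/r.
|U| = |kQq|/r = (8.99×10⁹ N·m²/C²)(4.88×10⁻⁶)(4.21×10⁻⁶)/(0.345) = 0.535 J.

0.535 J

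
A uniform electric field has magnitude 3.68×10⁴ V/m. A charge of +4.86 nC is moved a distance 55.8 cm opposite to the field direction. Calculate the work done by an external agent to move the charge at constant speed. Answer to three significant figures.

The potential change for a displacement 55.8 cm opposite to the field direction is ΔV = +Ed = 2.05×10⁴ V.
W_ext = qΔV = 9.98×10⁻⁵ J.

9.98×10⁻⁵ J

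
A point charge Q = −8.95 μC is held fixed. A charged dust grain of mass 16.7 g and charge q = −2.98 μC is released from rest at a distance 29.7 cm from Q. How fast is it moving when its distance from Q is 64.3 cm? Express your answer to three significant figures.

Only the electrostatic force acts, so mechanical energy is conserved: ½mv² = U₁ − U₂ = kQq(1/r₁ − 1/r₂).
U₁ − U₂ = (8.99×10⁹ N·m²/C²)(-8.95×10⁻⁶ C)(-2.98×10⁻⁶ C)(1/0.297 − 1/0.643) = 0.434 J.
v = √(2·0.434/0.0167) = 7.21 m/s.

7.21 m/s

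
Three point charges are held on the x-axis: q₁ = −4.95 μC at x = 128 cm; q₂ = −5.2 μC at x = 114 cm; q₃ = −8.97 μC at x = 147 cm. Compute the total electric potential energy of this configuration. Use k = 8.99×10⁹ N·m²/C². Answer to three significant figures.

5.02 J

The work to assemble the configuration equals its total potential energy, U = Σ kqᵢqⱼ/rᵢⱼ over all pairs.
Pair separations: r₁₂ = 0.140 m, r₁₃ = 0.190 m, r₂₃ = 0.330 m.
U = (1.65) + (2.10) + (1.27) = 5.02 J.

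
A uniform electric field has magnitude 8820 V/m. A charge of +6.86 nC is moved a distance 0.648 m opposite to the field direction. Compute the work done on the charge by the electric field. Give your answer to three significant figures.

The potential change for a displacement 0.648 m opposite to the field direction is ΔV = +Ed = 5720 V.
W_field = −qΔV = -3.92×10⁻⁵ J.

-3.92×10⁻⁵ J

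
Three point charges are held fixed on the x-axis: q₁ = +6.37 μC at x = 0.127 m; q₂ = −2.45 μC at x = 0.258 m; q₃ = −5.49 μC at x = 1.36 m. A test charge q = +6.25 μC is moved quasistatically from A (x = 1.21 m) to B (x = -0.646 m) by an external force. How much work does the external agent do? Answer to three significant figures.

2.03 J

For quasistatic motion the external work equals the change in potential energy: W_ext = qΔV = q(V_B − V_A).
At A: distances to the source charges are 1.08 m, 0.952 m, 0.150 m; V_A = Σ kqᵢ/rᵢ = -2.99×10⁵ V.
At B: distances to the source charges are 0.773 m, 0.904 m, 2.01 m; V_B = Σ kqᵢ/rᵢ = 2.51×10⁴ V.
ΔV = V_B − V_A = 3.24×10⁵ V.
W_ext = qΔV = (6.25×10⁻⁶ C)(3.24×10⁵ V) = 2.03 J.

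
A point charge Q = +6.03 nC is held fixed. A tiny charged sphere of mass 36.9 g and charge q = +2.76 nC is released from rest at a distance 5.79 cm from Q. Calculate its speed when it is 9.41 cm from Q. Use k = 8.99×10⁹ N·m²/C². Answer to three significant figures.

Only the electrostatic force acts, so mechanical energy is conserved: ½mv² = U₁ − U₂ = kQq(1/r₁ − 1/r₂).
U₁ − U₂ = (8.99×10⁹ N·m²/C²)(6.03×10⁻⁹ C)(2.76×10⁻⁹ C)(1/0.0579 − 1/0.0941) = 9.94×10⁻⁷ J.
v = √(2·9.94×10⁻⁷/0.0369) = 7.34×10⁻³ m/s.

7.34×10⁻³ m/s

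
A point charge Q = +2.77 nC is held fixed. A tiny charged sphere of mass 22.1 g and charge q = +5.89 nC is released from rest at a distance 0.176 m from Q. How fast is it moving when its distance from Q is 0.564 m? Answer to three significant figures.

Only the electrostatic force acts, so mechanical energy is conserved: ½mv² = U₁ − U₂ = kQq(1/r₁ − 1/r₂).
U₁ − U₂ = (8.99×10⁹ N·m²/C²)(2.77×10⁻⁹ C)(5.89×10⁻⁹ C)(1/0.176 − 1/0.564) = 5.73×10⁻⁷ J.
v = √(2·5.73×10⁻⁷/0.0221) = 7.20×10⁻³ m/s.

7.20×10⁻³ m/s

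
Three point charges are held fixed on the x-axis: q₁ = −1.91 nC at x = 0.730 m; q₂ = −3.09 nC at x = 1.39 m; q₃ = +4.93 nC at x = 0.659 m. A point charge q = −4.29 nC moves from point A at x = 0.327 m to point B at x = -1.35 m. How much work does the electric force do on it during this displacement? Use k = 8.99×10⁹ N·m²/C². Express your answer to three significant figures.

The work done by the electric force is W_field = −ΔU = −q(V_B − V_A) = q(V_A − V_B).
At A: distances to the source charges are 0.403 m, 1.06 m, 0.332 m; V_A = Σ kqᵢ/rᵢ = 64.8 V.
At B: distances to the source charges are 2.08 m, 2.74 m, 2.01 m; V_B = Σ kqᵢ/rᵢ = 3.67 V.
ΔV = V_B − V_A = -61.1 V.
W_field = −qΔV = −(-4.29×10⁻⁹ C)(-61.1 V) = -2.62×10⁻⁷ J.

-2.62×10⁻⁷ J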